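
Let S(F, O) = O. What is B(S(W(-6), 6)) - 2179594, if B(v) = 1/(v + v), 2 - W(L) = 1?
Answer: -26155127/12 ≈ -2.1796e+6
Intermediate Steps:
W(L) = 1 (W(L) = 2 - 1*1 = 2 - 1 = 1)
B(v) = 1/(2*v)
B(S(W(-6), 6)) - 2179594 = (½)/6 - 2179594 = (½)*(⅙) - 2179594 = 1/12 - 2179594 = -26155127/12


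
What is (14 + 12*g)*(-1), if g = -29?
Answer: 334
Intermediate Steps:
(14 + 12*g)*(-1) = (14 + 12*(-29))*(-1) = (14 - 348)*(-1) = -334*(-1) = 334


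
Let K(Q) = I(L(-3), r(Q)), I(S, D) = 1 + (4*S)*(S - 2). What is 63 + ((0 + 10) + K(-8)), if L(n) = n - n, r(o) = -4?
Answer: 74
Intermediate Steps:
L(n) = 0
I(S, D) = 1 + 4*S*(-2 + S) (I(S, D) = 1 + (4*S)*(-2 + S) = 1 + 4*S*(-2 + S))
K(Q) = 1 (K(Q) = 1 - 8*0 + 4*0² = 1 + 0 + 4*0 = 1 + 0 + 0 = 1)
63 + ((0 + 10) + K(-8)) = 63 + ((0 + 10) + 1) = 63 + (10 + 1) = 63 + 11 = 74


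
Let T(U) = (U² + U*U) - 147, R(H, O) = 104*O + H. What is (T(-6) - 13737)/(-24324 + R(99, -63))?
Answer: 4604/10259 ≈ 0.44878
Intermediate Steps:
R(H, O) = H + 104*O
T(U) = -147 + 2*U² (T(U) = (U² + U²) - 147 = 2*U² - 147 = -147 + 2*U²)
(T(-6) - 13737)/(-24324 + R(99, -63)) = ((-147 + 2*(-6)²) - 13737)/(-24324 + (99 + 104*(-63))) = ((-147 + 2*36) - 13737)/(-24324 + (99 - 6552)) = ((-147 + 72) - 13737)/(-24324 - 6453) = (-75 - 13737)/(-30777) = -13812*(-1/30777) = 4604/10259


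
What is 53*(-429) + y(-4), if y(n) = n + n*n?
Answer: -22725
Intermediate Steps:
y(n) = n + n²
53*(-429) + y(-4) = 53*(-429) - 4*(1 - 4) = -22737 - 4*(-3) = -22737 + 12 = -22725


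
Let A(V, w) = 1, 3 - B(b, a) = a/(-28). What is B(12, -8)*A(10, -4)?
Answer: 19/7 ≈ 2.7143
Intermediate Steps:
B(b, a) = 3 + a/28 (B(b, a) = 3 - a/(-28) = 3 - a*(-1)/28 = 3 - (-1)*a/28 = 3 + a/28)
B(12, -8)*A(10, -4) = (3 + (1/28)*(-8))*1 = (3 - 2/7)*1 = (19/7)*1 = 19/7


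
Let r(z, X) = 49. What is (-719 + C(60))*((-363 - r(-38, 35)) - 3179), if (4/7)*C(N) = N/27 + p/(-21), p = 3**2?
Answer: 10282629/4 ≈ 2.5707e+6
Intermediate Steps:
p = 9
C(N) = -3/4 + 7*N/108 (C(N) = 7*(N/27 + 9/(-21))/4 = 7*(N*(1/27) + 9*(-1/21))/4 = 7*(N/27 - 3/7)/4 = 7*(-3/7 + N/27)/4 = -3/4 + 7*N/108)
(-719 + C(60))*((-363 - r(-38, 35)) - 3179) = (-719 + (-3/4 + (7/108)*60))*((-363 - 1*49) - 3179) = (-719 + (-3/4 + 35/9))*((-363 - 49) - 3179) = (-719 + 113/36)*(-412 - 3179) = -25771/36*(-3591) = 10282629/4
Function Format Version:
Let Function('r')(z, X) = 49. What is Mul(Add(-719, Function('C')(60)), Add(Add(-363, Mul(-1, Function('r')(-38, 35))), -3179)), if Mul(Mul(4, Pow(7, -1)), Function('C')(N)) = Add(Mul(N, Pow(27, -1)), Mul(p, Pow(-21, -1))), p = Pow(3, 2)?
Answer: Rational(10282629, 4) ≈ 2.5707e+6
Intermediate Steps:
p = 9
Function('C')(N) = Add(Rational(-3, 4), Mul(Rational(7, 108), N)) (Function('C')(N) = Mul(Rational(7, 4), Add(Mul(N, Pow(27, -1)), Mul(9, Pow(-21, -1)))) = Mul(Rational(7, 4), Add(Mul(N, Rational(1, 27)), Mul(9, Rational(-1, 21)))) = Mul(Rational(7, 4), Add(Mul(Rational(1, 27), N), Rational(-3, 7))) = Mul(Rational(7, 4), Add(Rational(-3, 7), Mul(Rational(1, 27), N))) = Add(Rational(-3, 4), Mul(Rational(7, 108), N)))
Mul(Add(-719, Function('C')(60)), Add(Add(-363, Mul(-1, Function('r')(-38, 35))), -3179)) = Mul(Add(-719, Add(Rational(-3, 4), Mul(Rational(7, 108), 60))), Add(Add(-363, Mul(-1, 49)), -3179)) = Mul(Add(-719, Add(Rational(-3, 4), Rational(35, 9))), Add(Add(-363, -49), -3179)) = Mul(Add(-719, Rational(113, 36)), Add(-412, -3179)) = Mul(Rational(-25771, 36), -3591) = Rational(10282629, 4)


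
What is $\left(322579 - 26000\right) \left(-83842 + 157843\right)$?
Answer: $21947142579$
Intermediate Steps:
$\left(322579 - 26000\right) \left(-83842 + 157843\right) = 296579 \cdot 74001 = 21947142579$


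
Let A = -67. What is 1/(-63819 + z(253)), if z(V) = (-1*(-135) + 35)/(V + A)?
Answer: -93/5935082 ≈ -1.5670e-5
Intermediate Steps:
z(V) = 170/(-67 + V) (z(V) = (-1*(-135) + 35)/(V - 67) = (135 + 35)/(-67 + V) = 170/(-67 + V))
1/(-63819 + z(253)) = 1/(-63819 + 170/(-67 + 253)) = 1/(-63819 + 170/186) = 1/(-63819 + 170*(1/186)) = 1/(-63819 + 85/93) = 1/(-5935082/93) = -93/5935082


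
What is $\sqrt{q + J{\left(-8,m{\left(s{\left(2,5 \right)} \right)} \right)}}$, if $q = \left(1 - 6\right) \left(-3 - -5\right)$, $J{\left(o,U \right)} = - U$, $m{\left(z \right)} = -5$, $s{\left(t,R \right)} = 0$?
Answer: $i \sqrt{5} \approx 2.2361 i$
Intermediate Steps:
$q = -10$ ($q = \left(1 - 6\right) \left(-3 + 5\right) = \left(-5\right) 2 = -10$)
$\sqrt{q + J{\left(-8,m{\left(s{\left(2,5 \right)} \right)} \right)}} = \sqrt{-10 - -5} = \sqrt{-10 + 5} = \sqrt{-5} = i \sqrt{5}$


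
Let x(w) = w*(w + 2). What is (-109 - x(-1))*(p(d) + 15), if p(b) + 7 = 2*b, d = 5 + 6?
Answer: -3240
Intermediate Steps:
x(w) = w*(2 + w)
d = 11
p(b) = -7 + 2*b
(-109 - x(-1))*(p(d) + 15) = (-109 - (-1)*(2 - 1))*((-7 + 2*11) + 15) = (-109 - (-1))*((-7 + 22) + 15) = (-109 - 1*(-1))*(15 + 15) = (-109 + 1)*30 = -108*30 = -3240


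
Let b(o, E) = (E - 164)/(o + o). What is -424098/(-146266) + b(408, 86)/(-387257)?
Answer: 859075035029/296284015432 ≈ 2.8995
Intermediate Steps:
b(o, E) = (-164 + E)/(2*o) (b(o, E) = (-164 + E)/((2*o)) = (-164 + E)*(1/(2*o)) = (-164 + E)/(2*o))
-424098/(-146266) + b(408, 86)/(-387257) = -424098/(-146266) + ((½)*(-164 + 86)/408)/(-387257) = -424098*(-1/146266) + ((½)*(1/408)*(-78))*(-1/387257) = 212049/73133 - 13/136*(-1/387257) = 212049/73133 + 1/4051304 = 859075035029/296284015432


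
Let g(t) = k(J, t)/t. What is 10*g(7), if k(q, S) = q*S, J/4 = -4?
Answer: -160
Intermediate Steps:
J = -16 (J = 4*(-4) = -16)
k(q, S) = S*q
g(t) = -16 (g(t) = (t*(-16))/t = (-16*t)/t = -16)
10*g(7) = 10*(-16) = -160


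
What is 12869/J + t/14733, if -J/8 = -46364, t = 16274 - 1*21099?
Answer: -1600051423/5464646496 ≈ -0.29280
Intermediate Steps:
t = -4825 (t = 16274 - 21099 = -4825)
J = 370912 (J = -8*(-46364) = 370912)
12869/J + t/14733 = 12869/370912 - 4825/14733 = -1600051423/5464646496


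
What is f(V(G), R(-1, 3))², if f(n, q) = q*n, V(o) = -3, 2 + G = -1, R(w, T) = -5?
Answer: 225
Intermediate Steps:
G = -3 (G = -2 - 1 = -3)
f(n, q) = n*q
f(V(G), R(-1, 3))² = (-3*(-5))² = 15² = 225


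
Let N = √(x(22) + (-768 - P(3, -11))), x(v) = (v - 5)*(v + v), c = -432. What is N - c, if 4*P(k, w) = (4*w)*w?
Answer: 432 + I*√141 ≈ 432.0 + 11.874*I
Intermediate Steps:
P(k, w) = w² (P(k, w) = ((4*w)*w)/4 = (4*w²)/4 = w²)
x(v) = 2*v*(-5 + v) (x(v) = (-5 + v)*(2*v) = 2*v*(-5 + v))
N = I*√141 (N = √(2*22*(-5 + 22) + (-768 - 1*(-11)²)) = √(2*22*17 + (-768 - 1*121)) = √(748 + (-768 - 121)) = √(748 - 889) = √(-141) = I*√141 ≈ 11.874*I)
N - c = I*√141 - 1*(-432) = I*√141 + 432 = 432 + I*√141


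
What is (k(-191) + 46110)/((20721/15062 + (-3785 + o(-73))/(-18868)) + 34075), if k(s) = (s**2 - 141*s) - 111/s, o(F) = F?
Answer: 743114202176051/231210682145723 ≈ 3.2140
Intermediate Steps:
k(s) = s**2 - 141*s - 111/s
(k(-191) + 46110)/((20721/15062 + (-3785 + o(-73))/(-18868)) + 34075) = ((-111 + (-191)**2*(-141 - 191))/(-191) + 46110)/((20721/15062 + (-3785 - 73)/(-18868)) + 34075) = (-(-111 + 36481*(-332))/191 + 46110)/((20721*(1/15062) - 3858*(-1/18868)) + 34075) = (-(-111 - 12111692)/191 + 46110)/((20721/15062 + 1929/9434) + 34075) = (-1/191*(-12111803) + 46110)/(56134128/35523727 + 34075) = (12111803/191 + 46110)/(1210527131653/35523727) = (20918813/191)*(35523727/1210527131653) = 743114202176051/231210682145723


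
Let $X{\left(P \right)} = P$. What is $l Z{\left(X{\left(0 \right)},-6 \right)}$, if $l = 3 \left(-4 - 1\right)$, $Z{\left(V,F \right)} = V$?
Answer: $0$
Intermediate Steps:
$l = -15$ ($l = 3 \left(-5\right) = -15$)
$l Z{\left(X{\left(0 \right)},-6 \right)} = \left(-15\right) 0 = 0$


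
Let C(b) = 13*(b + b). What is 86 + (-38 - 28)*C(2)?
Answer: -3346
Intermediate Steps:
C(b) = 26*b (C(b) = 13*(2*b) = 26*b)
86 + (-38 - 28)*C(2) = 86 + (-38 - 28)*(26*2) = 86 - 66*52 = 86 - 3432 = -3346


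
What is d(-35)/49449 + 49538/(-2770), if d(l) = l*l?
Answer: -1223105656/68486865 ≈ -17.859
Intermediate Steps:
d(l) = l²
d(-35)/49449 + 49538/(-2770) = (-35)²/49449 + 49538/(-2770) = 1225*(1/49449) + 49538*(-1/2770) = 1225/49449 - 24769/1385 = -1223105656/68486865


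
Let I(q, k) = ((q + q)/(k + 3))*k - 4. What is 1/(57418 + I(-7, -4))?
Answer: 1/57358 ≈ 1.7434e-5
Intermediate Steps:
I(q, k) = -4 + 2*k*q/(3 + k) (I(q, k) = ((2*q)/(3 + k))*k - 4 = (2*q/(3 + k))*k - 4 = 2*k*q/(3 + k) - 4 = -4 + 2*k*q/(3 + k))
1/(57418 + I(-7, -4)) = 1/(57418 + 2*(-6 - 2*(-4) - 4*(-7))/(3 - 4)) = 1/(57418 + 2*(-6 + 8 + 28)/(-1)) = 1/(57418 + 2*(-1)*30) = 1/(57418 - 60) = 1/57358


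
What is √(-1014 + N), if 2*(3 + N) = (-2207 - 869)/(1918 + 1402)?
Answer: I*√700930435/830 ≈ 31.898*I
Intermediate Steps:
N = -5749/1660 (N = -3 + ((-2207 - 869)/(1918 + 1402))/2 = -3 + (-3076/3320)/2 = -3 + (-3076*1/3320)/2 = -3 + (½)*(-769/830) = -3 - 769/1660 = -5749/1660 ≈ -3.4633)
√(-1014 + N) = √(-1014 - 5749/1660) = √(-1688989/1660) = I*√700930435/830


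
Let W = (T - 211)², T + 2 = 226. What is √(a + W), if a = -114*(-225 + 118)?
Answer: √12367 ≈ 111.21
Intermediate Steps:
T = 224 (T = -2 + 226 = 224)
W = 169 (W = (224 - 211)² = 13² = 169)
a = 12198 (a = -114*(-107) = 12198)
√(a + W) = √(12198 + 169) = √12367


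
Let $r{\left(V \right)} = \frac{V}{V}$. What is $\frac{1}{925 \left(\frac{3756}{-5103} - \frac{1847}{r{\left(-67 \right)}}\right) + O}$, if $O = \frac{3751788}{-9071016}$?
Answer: $- \frac{1285816518}{2197661336041799} \approx -5.8508 \cdot 10^{-7}$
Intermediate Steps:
$r{\left(V \right)} = 1$
$O = - \frac{312649}{755918}$ ($O = 3751788 \left(- \frac{1}{9071016}\right) = - \frac{312649}{755918} \approx -0.4136$)
$\frac{1}{925 \left(\frac{3756}{-5103} - \frac{1847}{r{\left(-67 \right)}}\right) + O} = \frac{1}{925 \left(\frac{3756}{-5103} - \frac{1847}{1}\right) - \frac{312649}{755918}} = \frac{1}{925 \left(3756 \left(- \frac{1}{5103}\right) - 1847\right) - \frac{312649}{755918}} = \frac{1}{925 \left(- \frac{1252}{1701} - 1847\right) - \frac{312649}{755918}} = \frac{1}{925 \left(- \frac{3142999}{1701}\right) - \frac{312649}{755918}} = \frac{1}{- \frac{2907274075}{1701} - \frac{312649}{755918}} = \frac{1}{- \frac{2197661336041799}{1285816518}} = - \frac{1285816518}{2197661336041799}$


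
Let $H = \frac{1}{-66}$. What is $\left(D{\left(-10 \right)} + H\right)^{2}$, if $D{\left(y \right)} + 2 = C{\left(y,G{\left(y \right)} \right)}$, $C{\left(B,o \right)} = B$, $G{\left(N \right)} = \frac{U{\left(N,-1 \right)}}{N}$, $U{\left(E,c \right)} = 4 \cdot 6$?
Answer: $\frac{628849}{4356} \approx 144.36$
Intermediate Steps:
$U{\left(E,c \right)} = 24$
$G{\left(N \right)} = \frac{24}{N}$
$H = - \frac{1}{66} \approx -0.015152$
$D{\left(y \right)} = -2 + y$
$\left(D{\left(-10 \right)} + H\right)^{2} = \left(\left(-2 - 10\right) - \frac{1}{66}\right)^{2} = \left(-12 - \frac{1}{66}\right)^{2} = \left(- \frac{793}{66}\right)^{2} = \frac{628849}{4356}$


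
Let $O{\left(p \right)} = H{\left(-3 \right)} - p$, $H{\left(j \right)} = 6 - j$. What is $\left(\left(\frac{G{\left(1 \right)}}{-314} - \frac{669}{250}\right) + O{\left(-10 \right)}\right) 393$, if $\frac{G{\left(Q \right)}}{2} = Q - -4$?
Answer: $\frac{251310531}{39250} \approx 6402.8$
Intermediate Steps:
$G{\left(Q \right)} = 8 + 2 Q$ ($G{\left(Q \right)} = 2 \left(Q - -4\right) = 2 \left(Q + 4\right) = 2 \left(4 + Q\right) = 8 + 2 Q$)
$O{\left(p \right)} = 9 - p$ ($O{\left(p \right)} = \left(6 - -3\right) - p = \left(6 + 3\right) - p = 9 - p$)
$\left(\left(\frac{G{\left(1 \right)}}{-314} - \frac{669}{250}\right) + O{\left(-10 \right)}\right) 393 = \left(\left(\frac{8 + 2 \cdot 1}{-314} - \frac{669}{250}\right) + \left(9 - -10\right)\right) 393 = \left(\left(\left(8 + 2\right) \left(- \frac{1}{314}\right) - \frac{669}{250}\right) + \left(9 + 10\right)\right) 393 = \left(\left(10 \left(- \frac{1}{314}\right) - \frac{669}{250}\right) + 19\right) 393 = \left(\left(- \frac{5}{157} - \frac{669}{250}\right) + 19\right) 393 = \left(- \frac{106283}{39250} + 19\right) 393 = \frac{639467}{39250} \cdot 393 = \frac{251310531}{39250}$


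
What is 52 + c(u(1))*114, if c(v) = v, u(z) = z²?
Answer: 166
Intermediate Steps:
52 + c(u(1))*114 = 52 + 1²*114 = 52 + 1*114 = 52 + 114 = 166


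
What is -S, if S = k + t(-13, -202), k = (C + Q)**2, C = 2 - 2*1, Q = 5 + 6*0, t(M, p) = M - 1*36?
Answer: 24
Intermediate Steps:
t(M, p) = -36 + M (t(M, p) = M - 36 = -36 + M)
Q = 5 (Q = 5 + 0 = 5)
C = 0 (C = 2 - 2 = 0)
k = 25 (k = (0 + 5)**2 = 5**2 = 25)
S = -24 (S = 25 + (-36 - 13) = 25 - 49 = -24)
-S = -1*(-24) = 24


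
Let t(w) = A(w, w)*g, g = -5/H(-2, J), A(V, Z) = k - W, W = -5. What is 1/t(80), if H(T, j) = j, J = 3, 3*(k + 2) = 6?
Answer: -3/25 ≈ -0.12000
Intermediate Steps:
k = 0 (k = -2 + (1/3)*6 = -2 + 2 = 0)
A(V, Z) = 5 (A(V, Z) = 0 - 1*(-5) = 0 + 5 = 5)
g = -5/3 ≈ -1.6667
t(w) = -25/3 (t(w) = 5*(-5/3) = -25/3)
1/t(80) = 1/(-25/3) = -3/25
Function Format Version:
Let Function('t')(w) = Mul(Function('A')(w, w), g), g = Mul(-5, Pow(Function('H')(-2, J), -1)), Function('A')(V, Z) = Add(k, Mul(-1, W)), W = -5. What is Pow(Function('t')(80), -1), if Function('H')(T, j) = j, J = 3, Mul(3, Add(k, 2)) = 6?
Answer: Rational(-3, 25) ≈ -0.12000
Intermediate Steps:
k = 0 (k = Add(-2, Mul(Rational(1, 3), 6)) = Add(-2, 2) = 0)
Function('A')(V, Z) = 5 (Function('A')(V, Z) = Add(0, Mul(-1, -5)) = Add(0, 5) = 5)
g = Rational(-5, 3) (g = Mul(-5, Pow(3, -1)) = Mul(-5, Rational(1, 3)) = Rational(-5, 3) ≈ -1.6667)
Function('t')(w) = Rational(-25, 3) (Function('t')(w) = Mul(5, Rational(-5, 3)) = Rational(-25, 3))
Pow(Function('t')(80), -1) = Pow(Rational(-25, 3), -1) = Rational(-3, 25)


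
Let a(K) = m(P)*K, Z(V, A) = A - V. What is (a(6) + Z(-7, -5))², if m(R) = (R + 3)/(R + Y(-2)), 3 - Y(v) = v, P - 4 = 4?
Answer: 8464/169 ≈ 50.083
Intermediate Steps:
P = 8 (P = 4 + 4 = 8)
Y(v) = 3 - v
m(R) = (3 + R)/(5 + R) (m(R) = (R + 3)/(R + (3 - 1*(-2))) = (3 + R)/(R + (3 + 2)) = (3 + R)/(R + 5) = (3 + R)/(5 + R))
a(K) = 11*K/13 (a(K) = ((3 + 8)/(5 + 8))*K = (11/13)*K = ((1/13)*11)*K = 11*K/13)
(a(6) + Z(-7, -5))² = ((11/13)*6 + (-5 - 1*(-7)))² = (66/13 + (-5 + 7))² = (66/13 + 2)² = (92/13)² = 8464/169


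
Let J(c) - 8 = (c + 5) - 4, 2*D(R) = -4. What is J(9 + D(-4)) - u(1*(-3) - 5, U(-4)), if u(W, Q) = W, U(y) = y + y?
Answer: 24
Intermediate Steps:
U(y) = 2*y
D(R) = -2 (D(R) = (½)*(-4) = -2)
J(c) = 9 + c (J(c) = 8 + ((c + 5) - 4) = 8 + ((5 + c) - 4) = 8 + (1 + c) = 9 + c)
J(9 + D(-4)) - u(1*(-3) - 5, U(-4)) = (9 + (9 - 2)) - (1*(-3) - 5) = (9 + 7) - (-3 - 5) = 16 - 1*(-8) = 16 + 8 = 24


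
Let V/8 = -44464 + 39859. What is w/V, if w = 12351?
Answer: -4117/12280 ≈ -0.33526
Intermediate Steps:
V = -36840 (V = 8*(-44464 + 39859) = 8*(-4605) = -36840)
w/V = 12351/(-36840) = 12351*(-1/36840) = -4117/12280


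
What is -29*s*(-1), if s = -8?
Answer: -232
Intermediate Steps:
-29*s*(-1) = -29*(-8)*(-1) = 232*(-1) = -232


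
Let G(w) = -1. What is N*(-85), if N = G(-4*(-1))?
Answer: 85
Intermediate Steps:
N = -1
N*(-85) = -1*(-85) = 85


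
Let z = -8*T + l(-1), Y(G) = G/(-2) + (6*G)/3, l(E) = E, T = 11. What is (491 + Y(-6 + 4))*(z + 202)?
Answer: 55144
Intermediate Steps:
Y(G) = 3*G/2 (Y(G) = G*(-1/2) + (6*G)*(1/3) = -G/2 + 2*G = 3*G/2)
z = -89 (z = -8*11 - 1 = -88 - 1 = -89)
(491 + Y(-6 + 4))*(z + 202) = (491 + 3*(-6 + 4)/2)*(-89 + 202) = (491 + (3/2)*(-2))*113 = (491 - 3)*113 = 488*113 = 55144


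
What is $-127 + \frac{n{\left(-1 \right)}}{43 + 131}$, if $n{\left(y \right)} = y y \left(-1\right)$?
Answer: $- \frac{22099}{174} \approx -127.01$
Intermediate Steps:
$n{\left(y \right)} = - y^{2}$ ($n{\left(y \right)} = y^{2} \left(-1\right) = - y^{2}$)
$-127 + \frac{n{\left(-1 \right)}}{43 + 131} = -127 + \frac{\left(-1\right) \left(-1\right)^{2}}{43 + 131} = -127 + \frac{\left(-1\right) 1}{174} = -127 - \frac{1}{174} = - \frac{22099}{174}$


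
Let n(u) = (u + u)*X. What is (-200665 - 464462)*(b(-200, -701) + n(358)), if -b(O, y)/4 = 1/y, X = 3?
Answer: -1001516310504/701 ≈ -1.4287e+9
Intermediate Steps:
n(u) = 6*u (n(u) = (u + u)*3 = (2*u)*3 = 6*u)
b(O, y) = -4/y
(-200665 - 464462)*(b(-200, -701) + n(358)) = (-200665 - 464462)*(-4/(-701) + 6*358) = -665127*(-4*(-1/701) + 2148) = -665127*(4/701 + 2148) = -665127*1505752/701 = -1001516310504/701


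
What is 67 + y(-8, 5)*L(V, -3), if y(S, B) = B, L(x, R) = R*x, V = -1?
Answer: 82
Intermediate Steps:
67 + y(-8, 5)*L(V, -3) = 67 + 5*(-3*(-1)) = 67 + 5*3 = 67 + 15 = 82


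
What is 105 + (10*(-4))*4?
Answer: -55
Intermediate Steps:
105 + (10*(-4))*4 = 105 - 40*4 = 105 - 160 = -55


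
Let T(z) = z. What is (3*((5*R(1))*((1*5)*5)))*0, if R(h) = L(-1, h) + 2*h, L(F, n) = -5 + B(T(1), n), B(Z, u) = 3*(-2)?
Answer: 0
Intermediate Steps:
B(Z, u) = -6
L(F, n) = -11 (L(F, n) = -5 - 6 = -11)
R(h) = -11 + 2*h
(3*((5*R(1))*((1*5)*5)))*0 = (3*((5*(-11 + 2*1))*((1*5)*5)))*0 = (3*((5*(-11 + 2))*(5*5)))*0 = (3*((5*(-9))*25))*0 = (3*(-45*25))*0 = (3*(-1125))*0 = -3375*0 = 0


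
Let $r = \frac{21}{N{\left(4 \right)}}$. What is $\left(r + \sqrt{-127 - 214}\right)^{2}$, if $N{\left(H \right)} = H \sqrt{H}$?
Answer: $- \frac{21383}{64} + \frac{21 i \sqrt{341}}{4} \approx -334.11 + 96.948 i$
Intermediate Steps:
$N{\left(H \right)} = H^{\frac{3}{2}}$
$r = \frac{21}{8}$ ($r = \frac{21}{4^{\frac{3}{2}}} = \frac{21}{8} \approx 2.625$)
$\left(r + \sqrt{-127 - 214}\right)^{2} = \left(\frac{21}{8} + \sqrt{-127 - 214}\right)^{2} = \left(\frac{21}{8} + \sqrt{-341}\right)^{2} = \left(\frac{21}{8} + i \sqrt{341}\right)^{2}$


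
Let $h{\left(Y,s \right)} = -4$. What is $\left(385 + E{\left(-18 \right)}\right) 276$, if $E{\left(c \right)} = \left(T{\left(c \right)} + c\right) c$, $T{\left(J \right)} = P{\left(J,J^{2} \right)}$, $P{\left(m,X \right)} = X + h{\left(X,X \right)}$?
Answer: $-1394076$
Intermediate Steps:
$P{\left(m,X \right)} = -4 + X$ ($P{\left(m,X \right)} = X - 4 = -4 + X$)
$T{\left(J \right)} = -4 + J^{2}$
$E{\left(c \right)} = c \left(-4 + c + c^{2}\right)$ ($E{\left(c \right)} = \left(\left(-4 + c^{2}\right) + c\right) c = \left(-4 + c + c^{2}\right) c = c \left(-4 + c + c^{2}\right)$)
$\left(385 + E{\left(-18 \right)}\right) 276 = \left(385 - 18 \left(-4 - 18 + \left(-18\right)^{2}\right)\right) 276 = \left(385 - 18 \left(-4 - 18 + 324\right)\right) 276 = \left(385 - 5436\right) 276 = \left(-5051\right) 276 = -1394076$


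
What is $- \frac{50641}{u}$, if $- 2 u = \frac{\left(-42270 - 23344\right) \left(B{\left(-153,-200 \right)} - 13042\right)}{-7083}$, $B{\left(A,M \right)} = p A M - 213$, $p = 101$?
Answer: $\frac{358690203}{100958457415} \approx 0.0035529$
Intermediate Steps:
$B{\left(A,M \right)} = -213 + 101 A M$ ($B{\left(A,M \right)} = 101 A M - 213 = -213 + 101 A M$)
$u = - \frac{100958457415}{7083}$ ($u = - \frac{\left(-42270 - 23344\right) \left(\left(-213 + 101 \left(-153\right) \left(-200\right)\right) - 13042\right) \frac{1}{-7083}}{2} = - \frac{- 65614 \left(\left(-213 + 3090600\right) - 13042\right) \left(- \frac{1}{7083}\right)}{2} = - \frac{- 65614 \left(3090387 - 13042\right) \left(- \frac{1}{7083}\right)}{2} = - \frac{\left(-65614\right) 3077345 \left(- \frac{1}{7083}\right)}{2} = - \frac{\left(-201916914830\right) \left(- \frac{1}{7083}\right)}{2} = \left(- \frac{1}{2}\right) \frac{201916914830}{7083} = - \frac{100958457415}{7083} \approx -1.4254 \cdot 10^{7}$)
$- \frac{50641}{u} = - \frac{50641}{- \frac{100958457415}{7083}} = \left(-50641\right) \left(- \frac{7083}{100958457415}\right) = \frac{358690203}{100958457415}$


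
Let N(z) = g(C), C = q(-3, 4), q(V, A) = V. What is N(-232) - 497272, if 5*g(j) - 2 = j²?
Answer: -2486349/5 ≈ -4.9727e+5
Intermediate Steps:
C = -3
g(j) = ⅖ + j²/5
N(z) = 11/5 (N(z) = ⅖ + (⅕)*(-3)² = ⅖ + (⅕)*9 = ⅖ + 9/5 = 11/5)
N(-232) - 497272 = 11/5 - 497272 = -2486349/5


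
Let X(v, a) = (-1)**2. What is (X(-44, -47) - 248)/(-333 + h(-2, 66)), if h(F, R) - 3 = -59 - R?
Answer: 19/35 ≈ 0.54286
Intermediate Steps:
h(F, R) = -56 - R (h(F, R) = 3 + (-59 - R) = -56 - R)
X(v, a) = 1
(X(-44, -47) - 248)/(-333 + h(-2, 66)) = (1 - 248)/(-333 + (-56 - 1*66)) = -247/(-333 + (-56 - 66)) = -247/(-333 - 122) = -247/(-455) = -247*(-1/455) = 19/35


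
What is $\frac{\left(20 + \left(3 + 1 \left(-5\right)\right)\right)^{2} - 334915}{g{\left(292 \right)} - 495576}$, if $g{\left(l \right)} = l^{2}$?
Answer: $\frac{334591}{410312} \approx 0.81546$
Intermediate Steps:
$\frac{\left(20 + \left(3 + 1 \left(-5\right)\right)\right)^{2} - 334915}{g{\left(292 \right)} - 495576} = \frac{\left(20 + \left(3 + 1 \left(-5\right)\right)\right)^{2} - 334915}{292^{2} - 495576} = \frac{\left(20 + \left(3 - 5\right)\right)^{2} - 334915}{85264 - 495576} = \frac{\left(20 - 2\right)^{2} - 334915}{-410312} = \left(18^{2} - 334915\right) \left(- \frac{1}{410312}\right) = \left(324 - 334915\right) \left(- \frac{1}{410312}\right) = \left(-334591\right) \left(- \frac{1}{410312}\right) = \frac{334591}{410312}$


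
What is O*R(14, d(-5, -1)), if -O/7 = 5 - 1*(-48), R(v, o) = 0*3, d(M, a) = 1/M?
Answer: 0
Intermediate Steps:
R(v, o) = 0
O = -371 (O = -7*(5 - 1*(-48)) = -7*(5 + 48) = -7*53 = -371)
O*R(14, d(-5, -1)) = -371*0 = 0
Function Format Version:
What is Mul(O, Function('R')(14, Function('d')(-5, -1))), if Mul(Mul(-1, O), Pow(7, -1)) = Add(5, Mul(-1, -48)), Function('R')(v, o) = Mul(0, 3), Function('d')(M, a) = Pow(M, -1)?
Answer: 0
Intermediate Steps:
Function('R')(v, o) = 0
O = -371 (O = Mul(-7, Add(5, Mul(-1, -48))) = Mul(-7, Add(5, 48)) = Mul(-7, 53) = -371)
Mul(O, Function('R')(14, Function('d')(-5, -1))) = Mul(-371, 0) = 0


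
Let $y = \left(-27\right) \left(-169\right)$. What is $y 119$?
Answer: $542997$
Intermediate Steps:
$y = 4563$
$y 119 = 4563 \cdot 119 = 542997$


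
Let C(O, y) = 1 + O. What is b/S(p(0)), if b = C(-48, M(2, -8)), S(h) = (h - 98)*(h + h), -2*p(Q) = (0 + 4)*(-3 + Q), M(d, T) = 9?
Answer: 47/1104 ≈ 0.042572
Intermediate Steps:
p(Q) = 6 - 2*Q (p(Q) = -(0 + 4)*(-3 + Q)/2 = -2*(-3 + Q) = -(-12 + 4*Q)/2 = 6 - 2*Q)
S(h) = 2*h*(-98 + h) (S(h) = (-98 + h)*(2*h) = 2*h*(-98 + h))
b = -47 (b = 1 - 48 = -47)
b/S(p(0)) = -47*1/(2*(-98 + (6 - 2*0))*(6 - 2*0)) = -47*1/(2*(-98 + (6 + 0))*(6 + 0)) = -47*1/(12*(-98 + 6)) = -47/(2*6*(-92)) = -47/(-1104) = -47*(-1/1104) = 47/1104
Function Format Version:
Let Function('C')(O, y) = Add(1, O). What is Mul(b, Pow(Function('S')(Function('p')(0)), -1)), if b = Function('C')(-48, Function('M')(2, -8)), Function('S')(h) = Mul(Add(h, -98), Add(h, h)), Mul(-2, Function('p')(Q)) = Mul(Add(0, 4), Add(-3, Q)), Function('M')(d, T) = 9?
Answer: Rational(47, 1104) ≈ 0.042572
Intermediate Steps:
Function('p')(Q) = Add(6, Mul(-2, Q)) (Function('p')(Q) = Mul(Rational(-1, 2), Mul(Add(0, 4), Add(-3, Q))) = Mul(Rational(-1, 2), Mul(4, Add(-3, Q))) = Mul(Rational(-1, 2), Add(-12, Mul(4, Q))) = Add(6, Mul(-2, Q)))
Function('S')(h) = Mul(2, h, Add(-98, h)) (Function('S')(h) = Mul(Add(-98, h), Mul(2, h)) = Mul(2, h, Add(-98, h)))
b = -47 (b = Add(1, -48) = -47)
Mul(b, Pow(Function('S')(Function('p')(0)), -1)) = Mul(-47, Pow(Mul(2, Add(6, Mul(-2, 0)), Add(-98, Add(6, Mul(-2, 0)))), -1)) = Mul(-47, Pow(Mul(2, Add(6, 0), Add(-98, Add(6, 0))), -1)) = Mul(-47, Pow(Mul(2, 6, Add(-98, 6)), -1)) = Mul(-47, Pow(Mul(2, 6, -92), -1)) = Mul(-47, Pow(-1104, -1)) = Mul(-47, Rational(-1, 1104)) = Rational(47, 1104)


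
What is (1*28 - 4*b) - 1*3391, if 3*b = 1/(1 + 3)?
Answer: -10090/3 ≈ -3363.3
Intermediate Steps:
b = 1/12 (b = 1/(3*(1 + 3)) = (⅓)/4 = (⅓)*(¼) = 1/12 ≈ 0.083333)
(1*28 - 4*b) - 1*3391 = (1*28 - 4*1/12) - 1*3391 = (28 - ⅓) - 3391 = 83/3 - 3391 = -10090/3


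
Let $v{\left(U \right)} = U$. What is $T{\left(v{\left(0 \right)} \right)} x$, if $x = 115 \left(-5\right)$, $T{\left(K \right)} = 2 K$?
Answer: $0$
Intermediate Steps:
$x = -575$
$T{\left(v{\left(0 \right)} \right)} x = 2 \cdot 0 \left(-575\right) = 0 \left(-575\right) = 0$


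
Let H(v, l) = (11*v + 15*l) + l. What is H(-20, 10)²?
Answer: 3600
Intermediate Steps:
H(v, l) = 11*v + 16*l
H(-20, 10)² = (11*(-20) + 16*10)² = (-220 + 160)² = (-60)² = 3600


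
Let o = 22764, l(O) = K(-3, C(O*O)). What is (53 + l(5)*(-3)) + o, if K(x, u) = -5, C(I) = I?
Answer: 22832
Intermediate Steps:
l(O) = -5
(53 + l(5)*(-3)) + o = (53 - 5*(-3)) + 22764 = (53 + 15) + 22764 = 68 + 22764 = 22832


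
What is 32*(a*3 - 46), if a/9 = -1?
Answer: -2336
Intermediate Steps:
a = -9 (a = 9*(-1) = -9)
32*(a*3 - 46) = 32*(-9*3 - 46) = 32*(-27 - 46) = 32*(-73) = -2336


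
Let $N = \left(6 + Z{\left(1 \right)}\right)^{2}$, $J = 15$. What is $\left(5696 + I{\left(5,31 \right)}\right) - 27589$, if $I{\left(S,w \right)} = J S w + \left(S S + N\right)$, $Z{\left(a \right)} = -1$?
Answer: $-19518$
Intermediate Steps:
$N = 25$ ($N = \left(6 - 1\right)^{2} = 5^{2} = 25$)
$I{\left(S,w \right)} = 25 + S^{2} + 15 S w$ ($I{\left(S,w \right)} = 15 S w + \left(S S + 25\right) = 15 S w + \left(S^{2} + 25\right) = 15 S w + \left(25 + S^{2}\right) = 25 + S^{2} + 15 S w$)
$\left(5696 + I{\left(5,31 \right)}\right) - 27589 = \left(5696 + \left(25 + 5^{2} + 15 \cdot 5 \cdot 31\right)\right) - 27589 = \left(5696 + \left(25 + 25 + 2325\right)\right) - 27589 = \left(5696 + 2375\right) - 27589 = 8071 - 27589 = -19518$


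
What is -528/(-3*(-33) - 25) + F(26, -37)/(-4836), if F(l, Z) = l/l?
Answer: -1276741/178932 ≈ -7.1353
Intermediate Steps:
F(l, Z) = 1
-528/(-3*(-33) - 25) + F(26, -37)/(-4836) = -528/(-3*(-33) - 25) + 1/(-4836) = -528/(99 - 25) + 1*(-1/4836) = -528/74 - 1/4836 = -528*1/74 - 1/4836 = -264/37 - 1/4836 = -1276741/178932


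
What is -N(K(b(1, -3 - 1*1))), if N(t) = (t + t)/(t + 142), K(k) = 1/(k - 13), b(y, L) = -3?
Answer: 2/2271 ≈ 0.00088067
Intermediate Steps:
K(k) = 1/(-13 + k)
N(t) = 2*t/(142 + t) (N(t) = (2*t)/(142 + t) = 2*t/(142 + t))
-N(K(b(1, -3 - 1*1))) = -2/((-13 - 3)*(142 + 1/(-13 - 3))) = -2/((-16)*(142 + 1/(-16))) = -2*(-1)/(16*(142 - 1/16)) = -2*(-1)/(16*2271/16) = -2*(-1)*16/(16*2271) = -1*(-2/2271) = 2/2271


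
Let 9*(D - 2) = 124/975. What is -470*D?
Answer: -1661356/1755 ≈ -946.64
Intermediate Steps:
D = 17674/8775 (D = 2 + (124/975)/9 = 2 + (124*(1/975))/9 = 2 + (⅑)*(124/975) = 2 + 124/8775 = 17674/8775 ≈ 2.0141)
-470*D = -470*17674/8775 = -1661356/1755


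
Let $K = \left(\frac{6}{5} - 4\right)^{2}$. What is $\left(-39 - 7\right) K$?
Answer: $- \frac{9016}{25} \approx -360.64$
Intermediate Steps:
$K = \frac{196}{25}$ ($K = \left(6 \cdot \frac{1}{5} - 4\right)^{2} = \left(\frac{6}{5} - 4\right)^{2} = \left(- \frac{14}{5}\right)^{2} = \frac{196}{25} \approx 7.84$)
$\left(-39 - 7\right) K = \left(-39 - 7\right) \frac{196}{25} = \left(-46\right) \frac{196}{25} = - \frac{9016}{25}$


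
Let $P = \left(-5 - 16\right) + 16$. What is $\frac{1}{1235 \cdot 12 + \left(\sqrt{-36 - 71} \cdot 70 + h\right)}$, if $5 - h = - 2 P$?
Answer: $\frac{2963}{44001705} - \frac{14 i \sqrt{107}}{44001705} \approx 6.7338 \cdot 10^{-5} - 3.2912 \cdot 10^{-6} i$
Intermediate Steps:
$P = -5$ ($P = -21 + 16 = -5$)
$h = -5$ ($h = 5 - \left(-2\right) \left(-5\right) = 5 - 10 = -5$)
$\frac{1}{1235 \cdot 12 + \left(\sqrt{-36 - 71} \cdot 70 + h\right)} = \frac{1}{1235 \cdot 12 - \left(5 - \sqrt{-36 - 71} \cdot 70\right)} = \frac{1}{14820 - \left(5 - \sqrt{-107} \cdot 70\right)} = \frac{1}{14820 - \left(5 - i \sqrt{107} \cdot 70\right)} = \frac{1}{14820 - \left(5 - 70 i \sqrt{107}\right)} = \frac{1}{14815 + 70 i \sqrt{107}}$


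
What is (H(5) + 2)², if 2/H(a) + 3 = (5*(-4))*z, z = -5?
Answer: 38416/9409 ≈ 4.0829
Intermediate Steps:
H(a) = 2/97 (H(a) = 2/(-3 + (5*(-4))*(-5)) = 2/(-3 - 20*(-5)) = 2/(-3 + 100) = 2/97)
(H(5) + 2)² = (2/97 + 2)² = (196/97)² = 38416/9409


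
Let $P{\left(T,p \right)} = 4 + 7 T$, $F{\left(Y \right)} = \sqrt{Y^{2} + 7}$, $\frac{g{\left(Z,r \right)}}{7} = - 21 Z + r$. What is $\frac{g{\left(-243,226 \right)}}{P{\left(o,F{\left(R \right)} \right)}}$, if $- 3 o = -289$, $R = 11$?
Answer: $\frac{111909}{2035} \approx 54.992$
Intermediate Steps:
$g{\left(Z,r \right)} = - 147 Z + 7 r$ ($g{\left(Z,r \right)} = 7 \left(- 21 Z + r\right) = 7 \left(r - 21 Z\right) = - 147 Z + 7 r$)
$F{\left(Y \right)} = \sqrt{7 + Y^{2}}$
$o = \frac{289}{3}$ ($o = \left(- \frac{1}{3}\right) \left(-289\right) = \frac{289}{3} \approx 96.333$)
$\frac{g{\left(-243,226 \right)}}{P{\left(o,F{\left(R \right)} \right)}} = \frac{\left(-147\right) \left(-243\right) + 7 \cdot 226}{4 + 7 \cdot \frac{289}{3}} = \frac{35721 + 1582}{4 + \frac{2023}{3}} = \frac{37303}{\frac{2035}{3}} = 37303 \cdot \frac{3}{2035} = \frac{111909}{2035}$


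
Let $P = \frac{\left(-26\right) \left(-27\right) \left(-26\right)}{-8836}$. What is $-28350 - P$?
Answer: $- \frac{62629713}{2209} \approx -28352.0$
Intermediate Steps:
$P = \frac{4563}{2209}$ ($P = 702 \left(-26\right) \left(- \frac{1}{8836}\right) = \left(-18252\right) \left(- \frac{1}{8836}\right) = \frac{4563}{2209} \approx 2.0656$)
$-28350 - P = -28350 - \frac{4563}{2209} = - \frac{62629713}{2209}$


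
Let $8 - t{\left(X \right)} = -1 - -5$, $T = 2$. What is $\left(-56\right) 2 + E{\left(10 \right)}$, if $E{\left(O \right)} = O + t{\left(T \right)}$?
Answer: $-98$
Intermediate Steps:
$t{\left(X \right)} = 4$ ($t{\left(X \right)} = 8 - \left(-1 - -5\right) = 8 - \left(-1 + 5\right) = 8 - 4 = 4$)
$E{\left(O \right)} = 4 + O$ ($E{\left(O \right)} = O + 4 = 4 + O$)
$\left(-56\right) 2 + E{\left(10 \right)} = \left(-56\right) 2 + \left(4 + 10\right) = -112 + 14 = -98$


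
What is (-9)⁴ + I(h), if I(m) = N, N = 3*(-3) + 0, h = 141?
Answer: 6552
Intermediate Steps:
N = -9 (N = -9 + 0 = -9)
I(m) = -9
(-9)⁴ + I(h) = (-9)⁴ - 9 = 6561 - 9 = 6552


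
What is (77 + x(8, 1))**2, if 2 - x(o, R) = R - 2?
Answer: 6400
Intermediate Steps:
x(o, R) = 4 - R (x(o, R) = 2 - (R - 2) = 2 - (-2 + R) = 2 + (2 - R) = 4 - R)
(77 + x(8, 1))**2 = (77 + (4 - 1*1))**2 = (77 + (4 - 1))**2 = (77 + 3)**2 = 80**2 = 6400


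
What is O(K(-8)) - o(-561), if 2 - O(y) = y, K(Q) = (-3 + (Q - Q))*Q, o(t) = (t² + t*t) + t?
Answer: -628903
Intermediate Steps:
o(t) = t + 2*t² (o(t) = (t² + t²) + t = 2*t² + t = t + 2*t²)
K(Q) = -3*Q (K(Q) = (-3 + 0)*Q = -3*Q)
O(y) = 2 - y
O(K(-8)) - o(-561) = (2 - (-3)*(-8)) - (-561)*(1 + 2*(-561)) = (2 - 1*24) - (-561)*(1 - 1122) = (2 - 24) - (-561)*(-1121) = -22 - 1*628881 = -22 - 628881 = -628903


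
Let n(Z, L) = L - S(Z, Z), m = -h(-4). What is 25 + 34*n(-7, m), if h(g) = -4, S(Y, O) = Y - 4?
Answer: 535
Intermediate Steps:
S(Y, O) = -4 + Y
m = 4 (m = -1*(-4) = 4)
n(Z, L) = 4 + L - Z (n(Z, L) = L - (-4 + Z) = L + (4 - Z) = 4 + L - Z)
25 + 34*n(-7, m) = 25 + 34*(4 + 4 - 1*(-7)) = 25 + 34*(4 + 4 + 7) = 25 + 34*15 = 25 + 510 = 535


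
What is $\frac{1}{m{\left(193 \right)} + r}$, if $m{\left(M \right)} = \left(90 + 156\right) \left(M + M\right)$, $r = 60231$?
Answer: $\frac{1}{155187} \approx 6.4438 \cdot 10^{-6}$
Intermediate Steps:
$m{\left(M \right)} = 492 M$ ($m{\left(M \right)} = 246 \cdot 2 M = 492 M$)
$\frac{1}{m{\left(193 \right)} + r} = \frac{1}{492 \cdot 193 + 60231} = \frac{1}{94956 + 60231} = \frac{1}{155187}$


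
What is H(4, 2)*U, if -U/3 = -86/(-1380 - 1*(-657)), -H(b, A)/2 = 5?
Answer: 860/241 ≈ 3.5685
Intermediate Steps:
H(b, A) = -10 (H(b, A) = -2*5 = -10)
U = -86/241 (U = -(-258)/(-1380 - 1*(-657)) = -(-258)/(-1380 + 657) = -(-258)/(-723) = -(-258)*(-1)/723 = -3*86/723 = -86/241 ≈ -0.35685)
H(4, 2)*U = -10*(-86/241) = 860/241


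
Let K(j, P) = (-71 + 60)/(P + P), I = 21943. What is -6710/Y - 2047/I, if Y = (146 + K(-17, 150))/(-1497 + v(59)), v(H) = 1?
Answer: 66080113827917/960862027 ≈ 68772.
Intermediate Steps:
K(j, P) = -11/(2*P) (K(j, P) = -11*1/(2*P) = -11/(2*P))
Y = -43789/448800 (Y = (146 - 11/2/150)/(-1497 + 1) = (146 - 11/2*1/150)/(-1496) = (146 - 11/300)*(-1/1496) = (43789/300)*(-1/1496) = -43789/448800 ≈ -0.097569)
-6710/Y - 2047/I = -6710/(-43789/448800) - 2047/21943 = -6710*(-448800/43789) - 2047*1/21943 = 3011448000/43789 - 2047/21943 = 66080113827917/960862027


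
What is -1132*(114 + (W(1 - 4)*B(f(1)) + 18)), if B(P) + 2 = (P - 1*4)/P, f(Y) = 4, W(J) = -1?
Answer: -151688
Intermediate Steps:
B(P) = -2 + (-4 + P)/P (B(P) = -2 + (P - 1*4)/P = -2 + (P - 4)/P = -2 + (-4 + P)/P)
-1132*(114 + (W(1 - 4)*B(f(1)) + 18)) = -1132*(114 + (-(-4 - 1*4)/4 + 18)) = -1132*(114 + (-(-4 - 4)/4 + 18)) = -1132*(114 + (-(-8)/4 + 18)) = -1132*(114 + (-1*(-2) + 18)) = -1132*(114 + (2 + 18)) = -1132*(114 + 20) = -1132*134 = -151688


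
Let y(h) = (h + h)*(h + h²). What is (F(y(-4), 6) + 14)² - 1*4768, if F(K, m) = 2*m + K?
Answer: 132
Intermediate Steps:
y(h) = 2*h*(h + h²) (y(h) = (2*h)*(h + h²) = 2*h*(h + h²))
F(K, m) = K + 2*m
(F(y(-4), 6) + 14)² - 1*4768 = ((2*(-4)²*(1 - 4) + 2*6) + 14)² - 1*4768 = ((2*16*(-3) + 12) + 14)² - 4768 = ((-96 + 12) + 14)² - 4768 = (-84 + 14)² - 4768 = (-70)² - 4768 = 4900 - 4768 = 132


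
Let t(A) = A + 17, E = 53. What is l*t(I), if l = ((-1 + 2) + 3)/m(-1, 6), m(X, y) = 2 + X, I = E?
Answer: 280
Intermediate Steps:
I = 53
t(A) = 17 + A
l = 4 (l = ((-1 + 2) + 3)/(2 - 1) = (1 + 3)/1 = 4*1 = 4)
l*t(I) = 4*(17 + 53) = 4*70 = 280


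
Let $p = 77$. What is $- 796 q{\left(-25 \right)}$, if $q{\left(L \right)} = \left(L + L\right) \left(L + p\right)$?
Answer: $2069600$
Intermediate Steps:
$q{\left(L \right)} = 2 L \left(77 + L\right)$ ($q{\left(L \right)} = \left(L + L\right) \left(L + 77\right) = 2 L \left(77 + L\right)$)
$- 796 q{\left(-25 \right)} = - 796 \cdot 2 \left(-25\right) \left(77 - 25\right) = - 796 \cdot 2 \left(-25\right) 52 = \left(-796\right) \left(-2600\right) = 2069600$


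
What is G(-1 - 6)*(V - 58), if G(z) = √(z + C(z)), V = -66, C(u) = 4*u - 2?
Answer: -124*I*√37 ≈ -754.26*I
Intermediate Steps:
C(u) = -2 + 4*u
G(z) = √(-2 + 5*z) (G(z) = √(z + (-2 + 4*z)) = √(-2 + 5*z))
G(-1 - 6)*(V - 58) = √(-2 + 5*(-1 - 6))*(-66 - 58) = √(-2 + 5*(-7))*(-124) = √(-2 - 35)*(-124) = √(-37)*(-124) = (I*√37)*(-124) = -124*I*√37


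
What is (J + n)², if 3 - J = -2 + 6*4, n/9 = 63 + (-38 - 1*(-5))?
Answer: 63001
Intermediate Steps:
n = 270 (n = 9*(63 + (-38 - 1*(-5))) = 9*(63 + (-38 + 5)) = 9*(63 - 33) = 9*30 = 270)
J = -19 (J = 3 - (-2 + 6*4) = 3 - (-2 + 24) = 3 - 1*22 = 3 - 22 = -19)
(J + n)² = (-19 + 270)² = 251² = 63001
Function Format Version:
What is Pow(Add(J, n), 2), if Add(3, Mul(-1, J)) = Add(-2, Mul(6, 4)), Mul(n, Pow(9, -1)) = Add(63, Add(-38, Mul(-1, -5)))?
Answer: 63001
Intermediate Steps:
n = 270 (n = Mul(9, Add(63, Add(-38, Mul(-1, -5)))) = Mul(9, Add(63, Add(-38, 5))) = Mul(9, Add(63, -33)) = Mul(9, 30) = 270)
J = -19 (J = Add(3, Mul(-1, Add(-2, Mul(6, 4)))) = Add(3, Mul(-1, Add(-2, 24))) = Add(3, Mul(-1, 22)) = Add(3, -22) = -19)
Pow(Add(J, n), 2) = Pow(Add(-19, 270), 2) = Pow(251, 2) = 63001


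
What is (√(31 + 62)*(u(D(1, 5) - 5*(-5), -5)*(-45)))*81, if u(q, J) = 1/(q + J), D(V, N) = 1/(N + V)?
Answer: -21870*√93/121 ≈ -1743.0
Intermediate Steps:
u(q, J) = 1/(J + q)
(√(31 + 62)*(u(D(1, 5) - 5*(-5), -5)*(-45)))*81 = (√(31 + 62)*(-45/(-5 + (1/(5 + 1) - 5*(-5)))))*81 = (√93*(-45/(-5 + (1/6 + 25))))*81 = (√93*(-45/(-5 + (⅙ + 25))))*81 = (√93*(-45/(-5 + 151/6)))*81 = (√93*(-45/(121/6)))*81 = (√93*((6/121)*(-45)))*81 = (√93*(-270/121))*81 = -270*√93/121*81 = -21870*√93/121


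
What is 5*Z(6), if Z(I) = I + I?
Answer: 60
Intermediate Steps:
Z(I) = 2*I
5*Z(6) = 5*(2*6) = 5*12 = 60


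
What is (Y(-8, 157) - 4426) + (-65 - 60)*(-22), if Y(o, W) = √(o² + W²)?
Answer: -1676 + √24713 ≈ -1518.8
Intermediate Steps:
Y(o, W) = √(W² + o²)
(Y(-8, 157) - 4426) + (-65 - 60)*(-22) = (√(157² + (-8)²) - 4426) + (-65 - 60)*(-22) = (√(24649 + 64) - 4426) - 125*(-22) = (√24713 - 4426) + 2750 = (-4426 + √24713) + 2750 = -1676 + √24713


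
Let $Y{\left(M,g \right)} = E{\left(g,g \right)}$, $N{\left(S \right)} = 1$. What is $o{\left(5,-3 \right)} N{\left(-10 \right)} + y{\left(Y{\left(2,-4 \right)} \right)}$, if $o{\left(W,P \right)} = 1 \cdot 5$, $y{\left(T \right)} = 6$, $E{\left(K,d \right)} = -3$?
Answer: $11$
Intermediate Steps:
$Y{\left(M,g \right)} = -3$
$o{\left(W,P \right)} = 5$
$o{\left(5,-3 \right)} N{\left(-10 \right)} + y{\left(Y{\left(2,-4 \right)} \right)} = 5 \cdot 1 + 6 = 5 + 6 = 11$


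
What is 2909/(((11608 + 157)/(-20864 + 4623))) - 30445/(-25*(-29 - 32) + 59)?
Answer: -75194374721/18635760 ≈ -4034.9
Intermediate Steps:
2909/(((11608 + 157)/(-20864 + 4623))) - 30445/(-25*(-29 - 32) + 59) = 2909/((11765/(-16241))) - 30445/(-25*(-61) + 59) = 2909/((11765*(-1/16241))) - 30445/(1525 + 59) = 2909/(-11765/16241) - 30445/1584 = 2909*(-16241/11765) - 30445*1/1584 = -47245069/11765 - 30445/1584 = -75194374721/18635760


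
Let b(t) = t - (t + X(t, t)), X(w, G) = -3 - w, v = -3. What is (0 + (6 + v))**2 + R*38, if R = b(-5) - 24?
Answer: -979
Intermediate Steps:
b(t) = 3 + t (b(t) = t - (t + (-3 - t)) = t - 1*(-3) = t + 3 = 3 + t)
R = -26 (R = (3 - 5) - 24 = -2 - 24 = -26)
(0 + (6 + v))**2 + R*38 = (0 + (6 - 3))**2 - 26*38 = (0 + 3)**2 - 988 = 3**2 - 988 = 9 - 988 = -979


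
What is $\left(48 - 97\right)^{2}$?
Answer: $2401$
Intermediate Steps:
$\left(48 - 97\right)^{2} = \left(-49\right)^{2} = 2401$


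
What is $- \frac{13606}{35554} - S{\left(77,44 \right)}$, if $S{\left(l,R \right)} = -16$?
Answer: $\frac{277629}{17777} \approx 15.617$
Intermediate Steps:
$- \frac{13606}{35554} - S{\left(77,44 \right)} = - \frac{13606}{35554} - -16 = \left(-13606\right) \frac{1}{35554} + 16 = - \frac{6803}{17777} + 16 = \frac{277629}{17777}$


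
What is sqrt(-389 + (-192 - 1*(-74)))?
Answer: 13*I*sqrt(3) ≈ 22.517*I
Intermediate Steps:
sqrt(-389 + (-192 - 1*(-74))) = sqrt(-389 + (-192 + 74)) = sqrt(-389 - 118) = sqrt(-507) = 13*I*sqrt(3)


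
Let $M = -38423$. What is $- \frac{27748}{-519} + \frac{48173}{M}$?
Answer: $\frac{1041159617}{19941537} \approx 52.211$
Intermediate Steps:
$- \frac{27748}{-519} + \frac{48173}{M} = - \frac{27748}{-519} + \frac{48173}{-38423} = \left(-27748\right) \left(- \frac{1}{519}\right) + 48173 \left(- \frac{1}{38423}\right) = \frac{27748}{519} - \frac{48173}{38423} = \frac{1041159617}{19941537}$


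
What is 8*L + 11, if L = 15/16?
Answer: 37/2 ≈ 18.500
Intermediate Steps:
L = 15/16 (L = 15*(1/16) = 15/16 ≈ 0.93750)
8*L + 11 = 8*(15/16) + 11 = 15/2 + 11 = 37/2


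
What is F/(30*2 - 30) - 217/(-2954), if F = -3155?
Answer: -66524/633 ≈ -105.09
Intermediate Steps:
F/(30*2 - 30) - 217/(-2954) = -3155/(30*2 - 30) - 217/(-2954) = -3155/(60 - 30) - 217*(-1/2954) = -3155/30 + 31/422 = -3155*1/30 + 31/422 = -631/6 + 31/422 = -66524/633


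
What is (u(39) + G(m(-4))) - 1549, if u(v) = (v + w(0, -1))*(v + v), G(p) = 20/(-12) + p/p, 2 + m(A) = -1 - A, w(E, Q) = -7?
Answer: 2839/3 ≈ 946.33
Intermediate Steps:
m(A) = -3 - A (m(A) = -2 + (-1 - A) = -3 - A)
G(p) = -2/3 (G(p) = 20*(-1/12) + 1 = -5/3 + 1 = -2/3)
u(v) = 2*v*(-7 + v) (u(v) = (v - 7)*(v + v) = (-7 + v)*(2*v) = 2*v*(-7 + v))
(u(39) + G(m(-4))) - 1549 = (2*39*(-7 + 39) - 2/3) - 1549 = (2*39*32 - 2/3) - 1549 = (2496 - 2/3) - 1549 = 7486/3 - 1549 = 2839/3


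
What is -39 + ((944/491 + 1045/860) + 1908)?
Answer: 158105775/84452 ≈ 1872.1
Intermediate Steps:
-39 + ((944/491 + 1045/860) + 1908) = -39 + ((944*(1/491) + 1045*(1/860)) + 1908) = -39 + ((944/491 + 209/172) + 1908) = -39 + (264987/84452 + 1908) = -39 + 161399403/84452 = 158105775/84452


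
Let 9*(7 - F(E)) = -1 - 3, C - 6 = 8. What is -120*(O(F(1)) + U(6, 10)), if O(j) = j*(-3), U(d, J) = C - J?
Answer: 2200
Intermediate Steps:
C = 14 (C = 6 + 8 = 14)
U(d, J) = 14 - J
F(E) = 67/9 (F(E) = 7 - (-1 - 3)/9 = 7 - 1/9*(-4) = 7 + 4/9 = 67/9)
O(j) = -3*j
-120*(O(F(1)) + U(6, 10)) = -120*(-3*67/9 + (14 - 1*10)) = -120*(-67/3 + (14 - 10)) = -120*(-67/3 + 4) = -120*(-55/3) = 2200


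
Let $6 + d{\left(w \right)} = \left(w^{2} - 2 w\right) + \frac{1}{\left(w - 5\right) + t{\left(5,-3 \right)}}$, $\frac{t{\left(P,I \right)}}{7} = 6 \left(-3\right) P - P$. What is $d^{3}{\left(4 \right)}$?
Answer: $\frac{2357947691}{295408296} \approx 7.982$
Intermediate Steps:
$t{\left(P,I \right)} = - 133 P$ ($t{\left(P,I \right)} = 7 \left(6 \left(-3\right) P - P\right) = 7 \left(- 18 P - P\right) = 7 \left(- 19 P\right) = - 133 P$)
$d{\left(w \right)} = -6 + w^{2} + \frac{1}{-670 + w} - 2 w$ ($d{\left(w \right)} = -6 + \left(\left(w^{2} - 2 w\right) + \frac{1}{\left(w - 5\right) - 665}\right) = -6 + \left(\left(w^{2} - 2 w\right) + \frac{1}{\left(-5 + w\right) - 665}\right) = -6 + \left(\left(w^{2} - 2 w\right) + \frac{1}{-670 + w}\right) = -6 + \left(w^{2} + \frac{1}{-670 + w} - 2 w\right) = -6 + w^{2} + \frac{1}{-670 + w} - 2 w$)
$d^{3}{\left(4 \right)} = \left(\frac{4021 + 4^{3} - 672 \cdot 4^{2} + 1334 \cdot 4}{-670 + 4}\right)^{3} = \left(\frac{4021 + 64 - 10752 + 5336}{-666}\right)^{3} = \left(- \frac{4021 + 64 - 10752 + 5336}{666}\right)^{3} = \left(\left(- \frac{1}{666}\right) \left(-1331\right)\right)^{3} = \left(\frac{1331}{666}\right)^{3} = \frac{2357947691}{295408296}$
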